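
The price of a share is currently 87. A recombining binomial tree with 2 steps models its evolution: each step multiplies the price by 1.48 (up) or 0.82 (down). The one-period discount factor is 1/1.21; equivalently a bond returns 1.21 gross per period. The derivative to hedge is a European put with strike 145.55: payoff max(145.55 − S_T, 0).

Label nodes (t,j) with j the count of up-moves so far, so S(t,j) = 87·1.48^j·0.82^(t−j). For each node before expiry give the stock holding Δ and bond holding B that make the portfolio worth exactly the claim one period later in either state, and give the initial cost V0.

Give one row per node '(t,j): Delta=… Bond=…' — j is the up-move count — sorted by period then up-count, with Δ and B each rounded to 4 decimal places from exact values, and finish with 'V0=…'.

No-arbitrage ⇒ martingale measure with p* = (R−d)/(u−d) = 0.5909.
Payoff layer (t=2): V(2,0)=87.0512, V(2,1)=39.9668, V(2,2)=0.0000
(1,0): S=71.3400. Δ = (V_up−V_dn)/(S_up−S_dn) = (39.9668−87.0512)/(105.5832−58.4988) = -1.0000. V = [p*·39.9668 + (1−p*)·87.0512]/1.21 = 48.9493. B = V − Δ·S = 120.2893.
(1,1): S=128.7600. Δ = (V_up−V_dn)/(S_up−S_dn) = (0.0000−39.9668)/(190.5648−105.5832) = -0.4703. V = [p*·0.0000 + (1−p*)·39.9668]/1.21 = 13.5124. B = V − Δ·S = 74.0682.
(0,0): S=87.0000. Δ = (V_up−V_dn)/(S_up−S_dn) = (13.5124−48.9493)/(128.7600−71.3400) = -0.6172. V = [p*·13.5124 + (1−p*)·48.9493]/1.21 = 23.1482. B = V − Δ·S = 76.8403.
Each (Δ,B) replicates both successor values, so the strategy is self-financing and V0 is arbitrage-free.

(0,0): Delta=-0.6172 Bond=76.8403
(1,0): Delta=-1.0000 Bond=120.2893
(1,1): Delta=-0.4703 Bond=74.0682
V0=23.1482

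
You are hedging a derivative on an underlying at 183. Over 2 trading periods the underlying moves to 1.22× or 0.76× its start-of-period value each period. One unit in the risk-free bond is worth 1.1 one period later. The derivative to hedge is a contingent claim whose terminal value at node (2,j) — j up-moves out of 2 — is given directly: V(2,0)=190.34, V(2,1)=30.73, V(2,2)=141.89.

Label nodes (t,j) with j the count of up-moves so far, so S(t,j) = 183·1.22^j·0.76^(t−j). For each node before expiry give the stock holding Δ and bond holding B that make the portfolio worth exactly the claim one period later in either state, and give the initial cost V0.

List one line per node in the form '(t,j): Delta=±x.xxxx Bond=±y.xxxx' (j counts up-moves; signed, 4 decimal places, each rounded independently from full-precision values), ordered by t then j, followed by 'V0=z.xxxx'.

Under the risk-neutral measure, an up-move has probability p* = (R−d)/(u−d) = 0.7391 and values discount at R = 1.1.
Terminal values V(2,·): V(2,0)=190.3400, V(2,1)=30.7300, V(2,2)=141.8900
  t=1,j=0: stock 139.0800 → up 169.6776 (V=30.7300), down 105.7008 (V=190.3400). Price 65.7885; hedge Δ=-2.4948, bond B=412.7668.
  t=1,j=1: stock 223.2600 → up 272.3772 (V=141.8900), down 169.6776 (V=30.7300). Price 102.6289; hedge Δ=1.0824, bond B=-139.0233.
  t=0,j=0: stock 183.0000 → up 223.2600 (V=102.6289), down 139.0800 (V=65.7885). Price 84.5621; hedge Δ=0.4376, bond B=4.4745.
Check: Δ(0,0)·S0 + B(0,0) = 84.5621 = V0.

(0,0): Delta=0.4376 Bond=4.4745
(1,0): Delta=-2.4948 Bond=412.7668
(1,1): Delta=1.0824 Bond=-139.0233
V0=84.5621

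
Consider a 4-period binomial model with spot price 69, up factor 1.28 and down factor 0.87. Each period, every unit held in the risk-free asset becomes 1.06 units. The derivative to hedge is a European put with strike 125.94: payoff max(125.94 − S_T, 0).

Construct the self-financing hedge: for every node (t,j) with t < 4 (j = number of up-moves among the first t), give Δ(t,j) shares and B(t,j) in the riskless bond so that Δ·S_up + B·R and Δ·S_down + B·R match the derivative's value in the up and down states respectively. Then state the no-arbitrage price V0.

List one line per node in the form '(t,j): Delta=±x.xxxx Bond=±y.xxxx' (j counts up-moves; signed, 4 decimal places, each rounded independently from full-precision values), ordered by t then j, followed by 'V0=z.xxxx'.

Since d<R<u, set p* = (R−d)/(u−d) = 0.4634; price each node as the discounted p*-expectation of its children.
Payoff layer (t=4): V(4,0)=86.4101, V(4,1)=67.7810, V(4,2)=40.3728, V(4,3)=0.0480, V(4,4)=0.0000
  t=3,j=0: stock 45.4367 → up 58.1590 (V=67.7810), down 39.5299 (V=86.4101). Price 73.3746; hedge Δ=-1.0000, bond B=118.8113.
  t=3,j=1: stock 66.8494 → up 85.5672 (V=40.3728), down 58.1590 (V=67.7810). Price 51.9619; hedge Δ=-1.0000, bond B=118.8113.
  t=3,j=2: stock 98.3532 → up 125.8920 (V=0.0480), down 85.5672 (V=40.3728). Price 20.4582; hedge Δ=-1.0000, bond B=118.8113.
  t=3,j=3: stock 144.7035 → up 185.2205 (V=0.0000), down 125.8920 (V=0.0480). Price 0.0243; hedge Δ=-0.0008, bond B=0.1413.
  t=2,j=0: stock 52.2261 → up 66.8494 (V=51.9619), down 45.4367 (V=73.3746). Price 59.8601; hedge Δ=-1.0000, bond B=112.0862.
  t=2,j=1: stock 76.8384 → up 98.3532 (V=20.4582), down 66.8494 (V=51.9619). Price 35.2478; hedge Δ=-1.0000, bond B=112.0862.
  t=2,j=2: stock 113.0496 → up 144.7035 (V=0.0243), down 98.3532 (V=20.4582). Price 10.3668; hedge Δ=-0.4409, bond B=60.2055.
  t=1,j=0: stock 60.0300 → up 76.8384 (V=35.2478), down 52.2261 (V=59.8601). Price 45.7117; hedge Δ=-1.0000, bond B=105.7417.
  t=1,j=1: stock 88.3200 → up 113.0496 (V=10.3668), down 76.8384 (V=35.2478). Price 22.3751; hedge Δ=-0.6871, bond B=83.0603.
  t=0,j=0: stock 69.0000 → up 88.3200 (V=22.3751), down 60.0300 (V=45.7117). Price 32.9218; hedge Δ=-0.8249, bond B=89.8404.
The time-0 hedge costs 32.9218, which is the no-arbitrage price.

(0,0): Delta=-0.8249 Bond=89.8404
(1,0): Delta=-1.0000 Bond=105.7417
(1,1): Delta=-0.6871 Bond=83.0603
(2,0): Delta=-1.0000 Bond=112.0862
(2,1): Delta=-1.0000 Bond=112.0862
(2,2): Delta=-0.4409 Bond=60.2055
(3,0): Delta=-1.0000 Bond=118.8113
(3,1): Delta=-1.0000 Bond=118.8113
(3,2): Delta=-1.0000 Bond=118.8113
(3,3): Delta=-0.0008 Bond=0.1413
V0=32.9218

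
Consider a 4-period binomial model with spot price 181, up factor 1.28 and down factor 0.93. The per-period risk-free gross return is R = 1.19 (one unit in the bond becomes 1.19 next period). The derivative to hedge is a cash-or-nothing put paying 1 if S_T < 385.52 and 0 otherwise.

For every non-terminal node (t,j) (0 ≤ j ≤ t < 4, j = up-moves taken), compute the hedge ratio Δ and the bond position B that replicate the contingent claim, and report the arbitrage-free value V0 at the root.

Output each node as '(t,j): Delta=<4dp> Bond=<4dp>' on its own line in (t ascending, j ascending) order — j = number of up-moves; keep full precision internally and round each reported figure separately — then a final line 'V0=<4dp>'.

(0,0): Delta=-0.0038 Bond=1.0418
(1,0): Delta=0.0000 Bond=0.5934
(1,1): Delta=-0.0048 Bond=1.4635
(2,0): Delta=0.0000 Bond=0.7062
(2,1): Delta=0.0000 Bond=0.7062
(2,2): Delta=-0.0060 Bond=2.1000
(3,0): Delta=0.0000 Bond=0.8403
(3,1): Delta=0.0000 Bond=0.8403
(3,2): Delta=0.0000 Bond=0.8403
(3,3): Delta=-0.0075 Bond=3.0732
V0=0.3468

Risk-neutral probability p* = (R−d)/(u−d) = (1.19−0.93)/(1.28−0.93) = 0.7429.
Payoff layer (t=4): V(4,0)=1.0000, V(4,1)=1.0000, V(4,2)=1.0000, V(4,3)=1.0000, V(4,4)=0.0000
  t=3,j=0: stock 145.5886 → up 186.3534 (V=1.0000), down 135.3974 (V=1.0000). Price 0.8403; hedge Δ=0.0000, bond B=0.8403.
  t=3,j=1: stock 200.3800 → up 256.4864 (V=1.0000), down 186.3534 (V=1.0000). Price 0.8403; hedge Δ=0.0000, bond B=0.8403.
  t=3,j=2: stock 275.7919 → up 353.0136 (V=1.0000), down 256.4864 (V=1.0000). Price 0.8403; hedge Δ=0.0000, bond B=0.8403.
  t=3,j=3: stock 379.5845 → up 485.8682 (V=0.0000), down 353.0136 (V=1.0000). Price 0.2161; hedge Δ=-0.0075, bond B=3.0732.
  t=2,j=0: stock 156.5469 → up 200.3800 (V=0.8403), down 145.5886 (V=0.8403). Price 0.7062; hedge Δ=0.0000, bond B=0.7062.
  t=2,j=1: stock 215.4624 → up 275.7919 (V=0.8403), down 200.3800 (V=0.8403). Price 0.7062; hedge Δ=0.0000, bond B=0.7062.
  t=2,j=2: stock 296.5504 → up 379.5845 (V=0.2161), down 275.7919 (V=0.8403). Price 0.3165; hedge Δ=-0.0060, bond B=2.1000.
  t=1,j=0: stock 168.3300 → up 215.4624 (V=0.7062), down 156.5469 (V=0.7062). Price 0.5934; hedge Δ=0.0000, bond B=0.5934.
  t=1,j=1: stock 231.6800 → up 296.5504 (V=0.3165), down 215.4624 (V=0.7062). Price 0.3502; hedge Δ=-0.0048, bond B=1.4635.
  t=0,j=0: stock 181.0000 → up 231.6800 (V=0.3502), down 168.3300 (V=0.5934). Price 0.3468; hedge Δ=-0.0038, bond B=1.0418.
Self-financing check: at every node Δ·S+B equals the discounted successor values.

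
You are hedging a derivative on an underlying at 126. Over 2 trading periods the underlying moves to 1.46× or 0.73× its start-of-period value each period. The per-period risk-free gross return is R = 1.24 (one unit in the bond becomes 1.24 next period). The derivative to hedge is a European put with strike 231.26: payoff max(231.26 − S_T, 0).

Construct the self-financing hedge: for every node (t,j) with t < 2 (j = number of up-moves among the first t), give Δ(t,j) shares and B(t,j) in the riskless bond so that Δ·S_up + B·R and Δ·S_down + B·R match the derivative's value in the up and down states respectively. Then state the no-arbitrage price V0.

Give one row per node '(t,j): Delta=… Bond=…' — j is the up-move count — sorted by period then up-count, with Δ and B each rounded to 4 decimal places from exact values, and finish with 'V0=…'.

(0,0): Delta=-0.7714 Bond=133.4456
(1,0): Delta=-1.0000 Bond=186.5000
(1,1): Delta=-0.7221 Bond=156.4019
V0=36.2503

The replicating-portfolio and risk-neutral prices coincide; use p* = (1.24−0.73)/(1.46−0.73) = 0.6986 for the latter.
At expiry t=2: V(2,0)=164.1146, V(2,1)=96.9692, V(2,2)=0.0000
Node (1,0) S=91.9800: V=(p*·96.9692+(1−p*)·164.1146)/1.24=94.5200; Δ=(96.9692−164.1146)/(134.2908−67.1454)=-1.0000; B=V−Δ·S=186.5000
Node (1,1) S=183.9600: V=(p*·0.0000+(1−p*)·96.9692)/1.24=23.5674; Δ=(0.0000−96.9692)/(268.5816−134.2908)=-0.7221; B=V−Δ·S=156.4019
Node (0,0) S=126.0000: V=(p*·23.5674+(1−p*)·94.5200)/1.24=36.2503; Δ=(23.5674−94.5200)/(183.9600−91.9800)=-0.7714; B=V−Δ·S=133.4456
Root portfolio cost Δ·126+B reproduces V0=36.2503.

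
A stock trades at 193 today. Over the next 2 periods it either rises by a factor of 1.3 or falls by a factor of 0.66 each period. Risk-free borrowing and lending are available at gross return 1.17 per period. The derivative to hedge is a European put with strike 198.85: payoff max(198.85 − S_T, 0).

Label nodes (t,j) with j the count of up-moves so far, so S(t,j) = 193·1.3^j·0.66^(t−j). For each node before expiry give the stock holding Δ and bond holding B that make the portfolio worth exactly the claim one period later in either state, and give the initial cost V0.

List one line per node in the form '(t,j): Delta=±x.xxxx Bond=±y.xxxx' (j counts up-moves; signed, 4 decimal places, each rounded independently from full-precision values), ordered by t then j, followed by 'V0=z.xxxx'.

(0,0): Delta=-0.2980 Bond=68.8299
(1,0): Delta=-1.0000 Bond=169.9573
(1,1): Delta=-0.2071 Bond=57.7361
V0=11.3242

Since d<R<u, set p* = (R−d)/(u−d) = 0.7969; price each node as the discounted p*-expectation of its children.
Terminal payoffs: V(2,0)=114.7792, V(2,1)=33.2560, V(2,2)=0.0000
(1,0): S=127.3800. Δ = (V_up−V_dn)/(S_up−S_dn) = (33.2560−114.7792)/(165.5940−84.0708) = -1.0000. V = [p*·33.2560 + (1−p*)·114.7792]/1.17 = 42.5773. B = V − Δ·S = 169.9573.
(1,1): S=250.9000. Δ = (V_up−V_dn)/(S_up−S_dn) = (0.0000−33.2560)/(326.1700−165.5940) = -0.2071. V = [p*·0.0000 + (1−p*)·33.2560]/1.17 = 5.7736. B = V − Δ·S = 57.7361.
(0,0): S=193.0000. Δ = (V_up−V_dn)/(S_up−S_dn) = (5.7736−42.5773)/(250.9000−127.3800) = -0.2980. V = [p*·5.7736 + (1−p*)·42.5773]/1.17 = 11.3242. B = V − Δ·S = 68.8299.
Self-financing check: at every node Δ·S+B equals the discounted successor values.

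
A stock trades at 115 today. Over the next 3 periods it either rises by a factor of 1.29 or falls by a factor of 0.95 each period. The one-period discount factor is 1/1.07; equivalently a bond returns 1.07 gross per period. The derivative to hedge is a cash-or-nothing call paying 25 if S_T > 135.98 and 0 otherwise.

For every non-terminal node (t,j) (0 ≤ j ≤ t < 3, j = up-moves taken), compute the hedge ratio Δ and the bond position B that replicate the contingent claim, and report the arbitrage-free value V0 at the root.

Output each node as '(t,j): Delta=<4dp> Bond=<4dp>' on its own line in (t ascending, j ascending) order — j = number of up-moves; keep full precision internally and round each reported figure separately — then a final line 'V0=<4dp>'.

No-arbitrage ⇒ martingale measure with p* = (R−d)/(u−d) = 0.3529.
At expiry t=3: V(3,0)=0.0000, V(3,1)=0.0000, V(3,2)=25.0000, V(3,3)=25.0000
(2,0): S=103.7875. Δ = (V_up−V_dn)/(S_up−S_dn) = (0.0000−0.0000)/(133.8859−98.5981) = 0.0000. V = [p*·0.0000 + (1−p*)·0.0000]/1.07 = 0.0000. B = V − Δ·S = 0.0000.
(2,1): S=140.9325. Δ = (V_up−V_dn)/(S_up−S_dn) = (25.0000−0.0000)/(181.8029−133.8859) = 0.5217. V = [p*·25.0000 + (1−p*)·0.0000]/1.07 = 8.2463. B = V − Δ·S = -65.2831.
(2,2): S=191.3715. Δ = (V_up−V_dn)/(S_up−S_dn) = (25.0000−25.0000)/(246.8692−181.8029) = 0.0000. V = [p*·25.0000 + (1−p*)·25.0000]/1.07 = 23.3645. B = V − Δ·S = 23.3645.
(1,0): S=109.2500. Δ = (V_up−V_dn)/(S_up−S_dn) = (8.2463−0.0000)/(140.9325−103.7875) = 0.2220. V = [p*·8.2463 + (1−p*)·0.0000]/1.07 = 2.7201. B = V − Δ·S = -21.5337.
(1,1): S=148.3500. Δ = (V_up−V_dn)/(S_up−S_dn) = (23.3645−8.2463)/(191.3715−140.9325) = 0.2997. V = [p*·23.3645 + (1−p*)·8.2463]/1.07 = 12.6936. B = V − Δ·S = -31.7717.
(0,0): S=115.0000. Δ = (V_up−V_dn)/(S_up−S_dn) = (12.6936−2.7201)/(148.3500−109.2500) = 0.2551. V = [p*·12.6936 + (1−p*)·2.7201]/1.07 = 5.8319. B = V − Δ·S = -23.5020.
Each (Δ,B) replicates both successor values, so the strategy is self-financing and V0 is arbitrage-free.

(0,0): Delta=0.2551 Bond=-23.5020
(1,0): Delta=0.2220 Bond=-21.5337
(1,1): Delta=0.2997 Bond=-31.7717
(2,0): Delta=0.0000 Bond=0.0000
(2,1): Delta=0.5217 Bond=-65.2831
(2,2): Delta=0.0000 Bond=23.3645
V0=5.8319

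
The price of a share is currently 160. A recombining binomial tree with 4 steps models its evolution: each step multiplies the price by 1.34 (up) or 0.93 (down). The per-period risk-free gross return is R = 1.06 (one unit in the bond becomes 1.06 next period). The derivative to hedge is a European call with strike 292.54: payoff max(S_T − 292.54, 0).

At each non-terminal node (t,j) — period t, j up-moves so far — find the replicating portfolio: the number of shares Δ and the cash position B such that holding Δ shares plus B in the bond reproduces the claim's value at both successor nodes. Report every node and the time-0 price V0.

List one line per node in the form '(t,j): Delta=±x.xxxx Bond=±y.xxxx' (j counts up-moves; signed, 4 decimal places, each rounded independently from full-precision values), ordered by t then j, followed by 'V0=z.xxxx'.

(0,0): Delta=0.2370 Bond=-31.6221
(1,0): Delta=0.0960 Bond=-12.5390
(1,1): Delta=0.4478 Bond=-78.7080
(2,0): Delta=0.0000 Bond=0.0000
(2,1): Delta=0.2396 Bond=-41.9190
(2,2): Delta=0.7590 Bond=-172.8400
(3,0): Delta=0.0000 Bond=0.0000
(3,1): Delta=0.0000 Bond=0.0000
(3,2): Delta=0.5978 Bond=-140.1383
(3,3): Delta=1.0000 Bond=-275.9811
V0=6.3050

Under the risk-neutral measure, an up-move has probability p* = (R−d)/(u−d) = 0.3171 and values discount at R = 1.06.
Terminal values V(4,·): V(4,0)=0.0000, V(4,1)=0.0000, V(4,2)=0.0000, V(4,3)=65.4883, V(4,4)=223.3287
(3,0): S=128.6971. Δ = (V_up−V_dn)/(S_up−S_dn) = (0.0000−0.0000)/(172.4541−119.6883) = 0.0000. V = [p*·0.0000 + (1−p*)·0.0000]/1.06 = 0.0000. B = V − Δ·S = 0.0000.
(3,1): S=185.4346. Δ = (V_up−V_dn)/(S_up−S_dn) = (0.0000−0.0000)/(248.4823−172.4541) = 0.0000. V = [p*·0.0000 + (1−p*)·0.0000]/1.06 = 0.0000. B = V − Δ·S = 0.0000.
(3,2): S=267.1853. Δ = (V_up−V_dn)/(S_up−S_dn) = (65.4883−0.0000)/(358.0283−248.4823) = 0.5978. V = [p*·65.4883 + (1−p*)·0.0000]/1.06 = 19.5892. B = V − Δ·S = -140.1383.
(3,3): S=384.9766. Δ = (V_up−V_dn)/(S_up−S_dn) = (223.3287−65.4883)/(515.8687−358.0283) = 1.0000. V = [p*·223.3287 + (1−p*)·65.4883]/1.06 = 108.9955. B = V − Δ·S = -275.9811.
(2,0): S=138.3840. Δ = (V_up−V_dn)/(S_up−S_dn) = (0.0000−0.0000)/(185.4346−128.6971) = 0.0000. V = [p*·0.0000 + (1−p*)·0.0000]/1.06 = 0.0000. B = V − Δ·S = 0.0000.
(2,1): S=199.3920. Δ = (V_up−V_dn)/(S_up−S_dn) = (19.5892−0.0000)/(267.1853−185.4346) = 0.2396. V = [p*·19.5892 + (1−p*)·0.0000]/1.06 = 5.8596. B = V − Δ·S = -41.9190.
(2,2): S=287.2960. Δ = (V_up−V_dn)/(S_up−S_dn) = (108.9955−19.5892)/(384.9766−267.1853) = 0.7590. V = [p*·108.9955 + (1−p*)·19.5892]/1.06 = 45.2241. B = V − Δ·S = -172.8400.
(1,0): S=148.8000. Δ = (V_up−V_dn)/(S_up−S_dn) = (5.8596−0.0000)/(199.3920−138.3840) = 0.0960. V = [p*·5.8596 + (1−p*)·0.0000]/1.06 = 1.7528. B = V − Δ·S = -12.5390.
(1,1): S=214.4000. Δ = (V_up−V_dn)/(S_up−S_dn) = (45.2241−5.8596)/(287.2960−199.3920) = 0.4478. V = [p*·45.2241 + (1−p*)·5.8596]/1.06 = 17.3029. B = V − Δ·S = -78.7080.
(0,0): S=160.0000. Δ = (V_up−V_dn)/(S_up−S_dn) = (17.3029−1.7528)/(214.4000−148.8000) = 0.2370. V = [p*·17.3029 + (1−p*)·1.7528]/1.06 = 6.3050. B = V − Δ·S = -31.6221.
Self-financing check: at every node Δ·S+B equals the discounted successor values.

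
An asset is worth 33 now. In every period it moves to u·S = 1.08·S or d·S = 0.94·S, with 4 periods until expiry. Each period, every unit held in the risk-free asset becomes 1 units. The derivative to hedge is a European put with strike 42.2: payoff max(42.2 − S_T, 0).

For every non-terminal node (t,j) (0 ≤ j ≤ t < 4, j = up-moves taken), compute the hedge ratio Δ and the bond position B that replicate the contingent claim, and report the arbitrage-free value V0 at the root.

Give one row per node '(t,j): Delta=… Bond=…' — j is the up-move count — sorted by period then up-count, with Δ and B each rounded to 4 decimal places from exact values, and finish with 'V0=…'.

Since d<R<u, set p* = (R−d)/(u−d) = 0.4286; price each node as the discounted p*-expectation of its children.
Terminal payoffs: V(4,0)=16.4353, V(4,1)=12.5980, V(4,2)=8.1892, V(4,3)=3.1237, V(4,4)=0.0000
Node (3,0) S=27.4093: V=(p*·12.5980+(1−p*)·16.4353)/1=14.7907; Δ=(12.5980−16.4353)/(29.6020−25.7647)=-1.0000; B=V−Δ·S=42.2000
Node (3,1) S=31.4915: V=(p*·8.1892+(1−p*)·12.5980)/1=10.7085; Δ=(8.1892−12.5980)/(34.0108−29.6020)=-1.0000; B=V−Δ·S=42.2000
Node (3,2) S=36.1817: V=(p*·3.1237+(1−p*)·8.1892)/1=6.0183; Δ=(3.1237−8.1892)/(39.0763−34.0108)=-1.0000; B=V−Δ·S=42.2000
Node (3,3) S=41.5705: V=(p*·0.0000+(1−p*)·3.1237)/1=1.7850; Δ=(0.0000−3.1237)/(44.8961−39.0763)=-0.5367; B=V−Δ·S=24.0974
Node (2,0) S=29.1588: V=(p*·10.7085+(1−p*)·14.7907)/1=13.0412; Δ=(10.7085−14.7907)/(31.4915−27.4093)=-1.0000; B=V−Δ·S=42.2000
Node (2,1) S=33.5016: V=(p*·6.0183+(1−p*)·10.7085)/1=8.6984; Δ=(6.0183−10.7085)/(36.1817−31.4915)=-1.0000; B=V−Δ·S=42.2000
Node (2,2) S=38.4912: V=(p*·1.7850+(1−p*)·6.0183)/1=4.2040; Δ=(1.7850−6.0183)/(41.5705−36.1817)=-0.7856; B=V−Δ·S=34.4417
Node (1,0) S=31.0200: V=(p*·8.6984+(1−p*)·13.0412)/1=11.1800; Δ=(8.6984−13.0412)/(33.5016−29.1588)=-1.0000; B=V−Δ·S=42.2000
Node (1,1) S=35.6400: V=(p*·4.2040+(1−p*)·8.6984)/1=6.7722; Δ=(4.2040−8.6984)/(38.4912−33.5016)=-0.9008; B=V−Δ·S=38.8750
Node (0,0) S=33.0000: V=(p*·6.7722+(1−p*)·11.1800)/1=9.2910; Δ=(6.7722−11.1800)/(35.6400−31.0200)=-0.9541; B=V−Δ·S=40.7750
Check: Δ(0,0)·S0 + B(0,0) = 9.2910 = V0.

(0,0): Delta=-0.9541 Bond=40.7750
(1,0): Delta=-1.0000 Bond=42.2000
(1,1): Delta=-0.9008 Bond=38.8750
(2,0): Delta=-1.0000 Bond=42.2000
(2,1): Delta=-1.0000 Bond=42.2000
(2,2): Delta=-0.7856 Bond=34.4417
(3,0): Delta=-1.0000 Bond=42.2000
(3,1): Delta=-1.0000 Bond=42.2000
(3,2): Delta=-1.0000 Bond=42.2000
(3,3): Delta=-0.5367 Bond=24.0974
V0=9.2910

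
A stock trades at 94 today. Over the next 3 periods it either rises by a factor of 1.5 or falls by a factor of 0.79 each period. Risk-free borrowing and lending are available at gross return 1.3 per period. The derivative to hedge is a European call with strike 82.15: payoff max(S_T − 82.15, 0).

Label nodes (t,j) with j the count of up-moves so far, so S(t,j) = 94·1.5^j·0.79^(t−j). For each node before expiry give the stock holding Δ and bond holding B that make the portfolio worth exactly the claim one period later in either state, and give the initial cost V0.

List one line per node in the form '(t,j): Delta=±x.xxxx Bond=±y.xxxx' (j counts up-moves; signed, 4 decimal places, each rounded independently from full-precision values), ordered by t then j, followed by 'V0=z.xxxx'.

(0,0): Delta=0.9748 Bond=-34.6599
(1,0): Delta=0.8529 Bond=-36.0013
(1,1): Delta=1.0000 Bond=-48.6095
(2,0): Delta=0.1404 Bond=-5.0054
(2,1): Delta=1.0000 Bond=-63.1923
(2,2): Delta=1.0000 Bond=-63.1923
V0=56.9724

No-arbitrage ⇒ martingale measure with p* = (R−d)/(u−d) = 0.7183.
Terminal values V(3,·): V(3,0)=0.0000, V(3,1)=5.8481, V(3,2)=84.9350, V(3,3)=235.1000
  t=2,j=0: stock 58.6654 → up 87.9981 (V=5.8481), down 46.3457 (V=0.0000). Price 3.2313; hedge Δ=0.1404, bond B=-5.0054.
  t=2,j=1: stock 111.3900 → up 167.0850 (V=84.9350), down 87.9981 (V=5.8481). Price 48.1977; hedge Δ=1.0000, bond B=-63.1923.
  t=2,j=2: stock 211.5000 → up 317.2500 (V=235.1000), down 167.0850 (V=84.9350). Price 148.3077; hedge Δ=1.0000, bond B=-63.1923.
  t=1,j=0: stock 74.2600 → up 111.3900 (V=48.1977), down 58.6654 (V=3.2313). Price 27.3316; hedge Δ=0.8529, bond B=-36.0013.
  t=1,j=1: stock 141.0000 → up 211.5000 (V=148.3077), down 111.3900 (V=48.1977). Price 92.3905; hedge Δ=1.0000, bond B=-48.6095.
  t=0,j=0: stock 94.0000 → up 141.0000 (V=92.3905), down 74.2600 (V=27.3316). Price 56.9724; hedge Δ=0.9748, bond B=-34.6599.
Check: Δ(0,0)·S0 + B(0,0) = 56.9724 = V0.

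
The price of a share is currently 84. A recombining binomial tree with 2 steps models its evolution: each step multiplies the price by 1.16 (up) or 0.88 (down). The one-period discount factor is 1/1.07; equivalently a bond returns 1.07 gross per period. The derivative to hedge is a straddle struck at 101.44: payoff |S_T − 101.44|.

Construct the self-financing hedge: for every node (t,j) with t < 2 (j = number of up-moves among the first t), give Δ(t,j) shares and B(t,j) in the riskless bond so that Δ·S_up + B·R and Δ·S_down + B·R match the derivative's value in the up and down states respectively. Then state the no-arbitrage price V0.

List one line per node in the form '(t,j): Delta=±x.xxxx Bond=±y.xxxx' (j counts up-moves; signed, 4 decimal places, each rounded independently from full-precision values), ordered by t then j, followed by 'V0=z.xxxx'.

(0,0): Delta=-0.3750 Bond=45.4218
(1,0): Delta=-1.0000 Bond=94.8037
(1,1): Delta=-0.1504 Bond=26.7159
V0=13.9245

Since d<R<u, set p* = (R−d)/(u−d) = 0.6786; price each node as the discounted p*-expectation of its children.
Terminal values V(2,·): V(2,0)=36.3904, V(2,1)=15.6928, V(2,2)=11.5904
  t=1,j=0: stock 73.9200 → up 85.7472 (V=15.6928), down 65.0496 (V=36.3904). Price 20.8837; hedge Δ=-1.0000, bond B=94.8037.
  t=1,j=1: stock 97.4400 → up 113.0304 (V=11.5904), down 85.7472 (V=15.6928). Price 12.0645; hedge Δ=-0.1504, bond B=26.7159.
  t=0,j=0: stock 84.0000 → up 97.4400 (V=12.0645), down 73.9200 (V=20.8837). Price 13.9245; hedge Δ=-0.3750, bond B=45.4218.
Each (Δ,B) replicates both successor values, so the strategy is self-financing and V0 is arbitrage-free.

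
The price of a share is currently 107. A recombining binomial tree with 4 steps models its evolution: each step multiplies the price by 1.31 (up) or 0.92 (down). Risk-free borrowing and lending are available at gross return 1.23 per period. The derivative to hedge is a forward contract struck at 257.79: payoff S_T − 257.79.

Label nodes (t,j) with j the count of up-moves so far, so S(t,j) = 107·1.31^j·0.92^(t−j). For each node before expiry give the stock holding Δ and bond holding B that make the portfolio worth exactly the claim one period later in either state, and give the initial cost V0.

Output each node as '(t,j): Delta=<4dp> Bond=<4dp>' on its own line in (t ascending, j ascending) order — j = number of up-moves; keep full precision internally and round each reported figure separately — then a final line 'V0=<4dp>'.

(0,0): Delta=1.0000 Bond=-112.6278
(1,0): Delta=1.0000 Bond=-138.5322
(1,1): Delta=1.0000 Bond=-138.5322
(2,0): Delta=1.0000 Bond=-170.3946
(2,1): Delta=1.0000 Bond=-170.3946
(2,2): Delta=1.0000 Bond=-170.3946
(3,0): Delta=1.0000 Bond=-209.5854
(3,1): Delta=1.0000 Bond=-209.5854
(3,2): Delta=1.0000 Bond=-209.5854
(3,3): Delta=1.0000 Bond=-209.5854
V0=-5.6278

No-arbitrage ⇒ martingale measure with p* = (R−d)/(u−d) = 0.7949.
Terminal payoffs: V(4,0)=-181.1360, V(4,1)=-148.6413, V(4,2)=-102.3717, V(4,3)=-36.4879, V(4,4)=57.3249
(3,0): S=83.3196. Δ = (V_up−V_dn)/(S_up−S_dn) = (-148.6413−-181.1360)/(109.1487−76.6540) = 1.0000. V = [p*·-148.6413 + (1−p*)·-181.1360]/1.23 = -126.2657. B = V − Δ·S = -209.5854.
(3,1): S=118.6399. Δ = (V_up−V_dn)/(S_up−S_dn) = (-102.3717−-148.6413)/(155.4183−109.1487) = 1.0000. V = [p*·-102.3717 + (1−p*)·-148.6413]/1.23 = -90.9455. B = V − Δ·S = -209.5854.
(3,2): S=168.9329. Δ = (V_up−V_dn)/(S_up−S_dn) = (-36.4879−-102.3717)/(221.3021−155.4183) = 1.0000. V = [p*·-36.4879 + (1−p*)·-102.3717]/1.23 = -40.6525. B = V − Δ·S = -209.5854.
(3,3): S=240.5457. Δ = (V_up−V_dn)/(S_up−S_dn) = (57.3249−-36.4879)/(315.1149−221.3021) = 1.0000. V = [p*·57.3249 + (1−p*)·-36.4879]/1.23 = 30.9604. B = V − Δ·S = -209.5854.
(2,0): S=90.5648. Δ = (V_up−V_dn)/(S_up−S_dn) = (-90.9455−-126.2657)/(118.6399−83.3196) = 1.0000. V = [p*·-90.9455 + (1−p*)·-126.2657]/1.23 = -79.8298. B = V − Δ·S = -170.3946.
(2,1): S=128.9564. Δ = (V_up−V_dn)/(S_up−S_dn) = (-40.6525−-90.9455)/(168.9329−118.6399) = 1.0000. V = [p*·-40.6525 + (1−p*)·-90.9455]/1.23 = -41.4382. B = V − Δ·S = -170.3946.
(2,2): S=183.6227. Δ = (V_up−V_dn)/(S_up−S_dn) = (30.9604−-40.6525)/(240.5457−168.9329) = 1.0000. V = [p*·30.9604 + (1−p*)·-40.6525]/1.23 = 13.2281. B = V − Δ·S = -170.3946.
(1,0): S=98.4400. Δ = (V_up−V_dn)/(S_up−S_dn) = (-41.4382−-79.8298)/(128.9564−90.5648) = 1.0000. V = [p*·-41.4382 + (1−p*)·-79.8298]/1.23 = -40.0922. B = V − Δ·S = -138.5322.
(1,1): S=140.1700. Δ = (V_up−V_dn)/(S_up−S_dn) = (13.2281−-41.4382)/(183.6227−128.9564) = 1.0000. V = [p*·13.2281 + (1−p*)·-41.4382]/1.23 = 1.6378. B = V − Δ·S = -138.5322.
(0,0): S=107.0000. Δ = (V_up−V_dn)/(S_up−S_dn) = (1.6378−-40.0922)/(140.1700−98.4400) = 1.0000. V = [p*·1.6378 + (1−p*)·-40.0922]/1.23 = -5.6278. B = V − Δ·S = -112.6278.
Each (Δ,B) replicates both successor values, so the strategy is self-financing and V0 is arbitrage-free.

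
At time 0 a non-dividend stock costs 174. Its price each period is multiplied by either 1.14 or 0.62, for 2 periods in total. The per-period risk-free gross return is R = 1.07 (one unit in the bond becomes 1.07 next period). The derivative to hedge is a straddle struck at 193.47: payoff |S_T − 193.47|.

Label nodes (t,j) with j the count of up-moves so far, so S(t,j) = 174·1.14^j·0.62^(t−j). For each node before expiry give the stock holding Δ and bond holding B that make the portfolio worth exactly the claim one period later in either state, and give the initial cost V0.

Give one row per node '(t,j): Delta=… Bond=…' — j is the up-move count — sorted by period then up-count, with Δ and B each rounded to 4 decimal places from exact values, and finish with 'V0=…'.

(0,0): Delta=-0.4161 Bond=110.1159
(1,0): Delta=-1.0000 Bond=180.8131
(1,1): Delta=-0.3667 Bond=108.0257
V0=37.7112

Since d<R<u, set p* = (R−d)/(u−d) = 0.8654; price each node as the discounted p*-expectation of its children.
Payoff layer (t=2): V(2,0)=126.5844, V(2,1)=70.4868, V(2,2)=32.6604
  t=1,j=0: stock 107.8800 → up 122.9832 (V=70.4868), down 66.8856 (V=126.5844). Price 72.9331; hedge Δ=-1.0000, bond B=180.8131.
  t=1,j=1: stock 198.3600 → up 226.1304 (V=32.6604), down 122.9832 (V=70.4868). Price 35.2826; hedge Δ=-0.3667, bond B=108.0257.
  t=0,j=0: stock 174.0000 → up 198.3600 (V=35.2826), down 107.8800 (V=72.9331). Price 37.7112; hedge Δ=-0.4161, bond B=110.1159.
Check: Δ(0,0)·S0 + B(0,0) = 37.7112 = V0.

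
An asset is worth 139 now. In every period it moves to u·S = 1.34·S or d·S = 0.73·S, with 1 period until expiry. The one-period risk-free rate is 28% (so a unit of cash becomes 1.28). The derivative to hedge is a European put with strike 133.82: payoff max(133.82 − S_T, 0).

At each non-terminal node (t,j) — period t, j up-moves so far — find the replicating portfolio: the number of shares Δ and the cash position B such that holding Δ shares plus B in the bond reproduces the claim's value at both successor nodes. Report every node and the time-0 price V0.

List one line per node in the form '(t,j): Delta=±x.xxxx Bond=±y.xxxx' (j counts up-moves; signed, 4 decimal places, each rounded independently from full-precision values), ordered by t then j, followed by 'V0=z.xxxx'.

(0,0): Delta=-0.3815 Bond=55.5187
V0=2.4859

Risk-neutral probability p* = (R−d)/(u−d) = (1.28−0.73)/(1.34−0.73) = 0.9016.
Terminal values V(1,·): V(1,0)=32.3500, V(1,1)=0.0000
Node (0,0) S=139.0000: V=(p*·0.0000+(1−p*)·32.3500)/1.28=2.4859; Δ=(0.0000−32.3500)/(186.2600−101.4700)=-0.3815; B=V−Δ·S=55.5187
Self-financing check: at every node Δ·S+B equals the discounted successor values.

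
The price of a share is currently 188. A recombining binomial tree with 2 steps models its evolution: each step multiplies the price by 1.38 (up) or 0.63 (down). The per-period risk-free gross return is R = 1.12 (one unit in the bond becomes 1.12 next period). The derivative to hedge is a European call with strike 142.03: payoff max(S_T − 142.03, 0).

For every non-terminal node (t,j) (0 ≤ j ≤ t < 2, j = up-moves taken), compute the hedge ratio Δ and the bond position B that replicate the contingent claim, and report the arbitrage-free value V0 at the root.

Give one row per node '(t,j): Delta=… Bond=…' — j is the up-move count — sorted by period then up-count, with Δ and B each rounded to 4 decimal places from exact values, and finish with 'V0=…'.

No-arbitrage ⇒ martingale measure with p* = (R−d)/(u−d) = 0.6533.
At expiry t=2: V(2,0)=0.0000, V(2,1)=21.4172, V(2,2)=215.9972
(1,0): S=118.4400. Δ = (V_up−V_dn)/(S_up−S_dn) = (21.4172−0.0000)/(163.4472−74.6172) = 0.2411. V = [p*·21.4172 + (1−p*)·0.0000]/1.12 = 12.4934. B = V − Δ·S = -16.0629.
(1,1): S=259.4400. Δ = (V_up−V_dn)/(S_up−S_dn) = (215.9972−21.4172)/(358.0272−163.4472) = 1.0000. V = [p*·215.9972 + (1−p*)·21.4172]/1.12 = 132.6275. B = V − Δ·S = -126.8125.
(0,0): S=188.0000. Δ = (V_up−V_dn)/(S_up−S_dn) = (132.6275−12.4934)/(259.4400−118.4400) = 0.8520. V = [p*·132.6275 + (1−p*)·12.4934]/1.12 = 81.2330. B = V − Δ·S = -78.9458.
The time-0 hedge costs 81.2330, which is the no-arbitrage price.

(0,0): Delta=0.8520 Bond=-78.9458
(1,0): Delta=0.2411 Bond=-16.0629
(1,1): Delta=1.0000 Bond=-126.8125
V0=81.2330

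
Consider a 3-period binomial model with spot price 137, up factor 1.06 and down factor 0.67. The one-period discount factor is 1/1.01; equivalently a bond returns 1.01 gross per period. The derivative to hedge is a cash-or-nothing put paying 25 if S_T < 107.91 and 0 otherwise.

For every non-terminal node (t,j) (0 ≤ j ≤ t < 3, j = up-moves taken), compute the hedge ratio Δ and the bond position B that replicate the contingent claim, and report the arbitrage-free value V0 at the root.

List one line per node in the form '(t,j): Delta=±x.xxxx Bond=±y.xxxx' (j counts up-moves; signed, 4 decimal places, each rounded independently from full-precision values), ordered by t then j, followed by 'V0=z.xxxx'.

The replicating-portfolio and risk-neutral prices coincide; use p* = (1.01−0.67)/(1.06−0.67) = 0.8718 for the latter.
Terminal payoffs: V(3,0)=25.0000, V(3,1)=25.0000, V(3,2)=25.0000, V(3,3)=0.0000
Node (2,0) S=61.4993: V=(p*·25.0000+(1−p*)·25.0000)/1.01=24.7525; Δ=(25.0000−25.0000)/(65.1893−41.2045)=0.0000; B=V−Δ·S=24.7525
Node (2,1) S=97.2974: V=(p*·25.0000+(1−p*)·25.0000)/1.01=24.7525; Δ=(25.0000−25.0000)/(103.1352−65.1893)=0.0000; B=V−Δ·S=24.7525
Node (2,2) S=153.9332: V=(p*·0.0000+(1−p*)·25.0000)/1.01=3.1734; Δ=(0.0000−25.0000)/(163.1692−103.1352)=-0.4164; B=V−Δ·S=67.2760
Node (1,0) S=91.7900: V=(p*·24.7525+(1−p*)·24.7525)/1.01=24.5074; Δ=(24.7525−24.7525)/(97.2974−61.4993)=0.0000; B=V−Δ·S=24.5074
Node (1,1) S=145.2200: V=(p*·3.1734+(1−p*)·24.7525)/1.01=5.8811; Δ=(3.1734−24.7525)/(153.9332−97.2974)=-0.3810; B=V−Δ·S=61.2121
Node (0,0) S=137.0000: V=(p*·5.8811+(1−p*)·24.5074)/1.01=8.1872; Δ=(5.8811−24.5074)/(145.2200−91.7900)=-0.3486; B=V−Δ·S=55.9469
Check: Δ(0,0)·S0 + B(0,0) = 8.1872 = V0.

(0,0): Delta=-0.3486 Bond=55.9469
(1,0): Delta=0.0000 Bond=24.5074
(1,1): Delta=-0.3810 Bond=61.2121
(2,0): Delta=0.0000 Bond=24.7525
(2,1): Delta=0.0000 Bond=24.7525
(2,2): Delta=-0.4164 Bond=67.2760
V0=8.1872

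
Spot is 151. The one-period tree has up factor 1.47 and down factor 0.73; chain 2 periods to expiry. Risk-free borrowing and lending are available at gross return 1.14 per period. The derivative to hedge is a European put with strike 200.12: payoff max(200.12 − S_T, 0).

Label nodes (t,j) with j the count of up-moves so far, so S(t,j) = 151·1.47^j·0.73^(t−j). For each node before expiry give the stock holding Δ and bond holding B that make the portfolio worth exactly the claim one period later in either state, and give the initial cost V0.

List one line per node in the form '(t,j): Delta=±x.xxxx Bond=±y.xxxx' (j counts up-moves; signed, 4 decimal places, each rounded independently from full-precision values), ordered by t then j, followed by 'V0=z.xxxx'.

(0,0): Delta=-0.4512 Bond=100.9206
(1,0): Delta=-1.0000 Bond=175.5439
(1,1): Delta=-0.2318 Bond=66.3589
V0=32.7896

Since d<R<u, set p* = (R−d)/(u−d) = 0.5541; price each node as the discounted p*-expectation of its children.
Terminal payoffs: V(2,0)=119.6521, V(2,1)=38.0819, V(2,2)=0.0000
  t=1,j=0: stock 110.2300 → up 162.0381 (V=38.0819), down 80.4679 (V=119.6521). Price 65.3139; hedge Δ=-1.0000, bond B=175.5439.
  t=1,j=1: stock 221.9700 → up 326.2959 (V=0.0000), down 162.0381 (V=38.0819). Price 14.8969; hedge Δ=-0.2318, bond B=66.3589.
  t=0,j=0: stock 151.0000 → up 221.9700 (V=14.8969), down 110.2300 (V=65.3139). Price 32.7896; hedge Δ=-0.4512, bond B=100.9206.
Self-financing check: at every node Δ·S+B equals the discounted successor values.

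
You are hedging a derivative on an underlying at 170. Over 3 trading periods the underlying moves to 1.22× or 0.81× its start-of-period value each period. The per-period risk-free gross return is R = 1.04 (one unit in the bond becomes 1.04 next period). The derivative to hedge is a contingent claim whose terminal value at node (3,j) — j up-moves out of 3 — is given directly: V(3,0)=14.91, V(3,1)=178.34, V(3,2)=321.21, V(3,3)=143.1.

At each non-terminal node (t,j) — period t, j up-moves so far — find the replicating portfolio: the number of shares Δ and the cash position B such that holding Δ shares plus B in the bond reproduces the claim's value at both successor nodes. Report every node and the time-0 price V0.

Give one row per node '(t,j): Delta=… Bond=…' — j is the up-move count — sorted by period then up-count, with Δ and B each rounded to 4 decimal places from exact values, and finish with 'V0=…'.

The replicating-portfolio and risk-neutral prices coincide; use p* = (1.04−0.81)/(1.22−0.81) = 0.5610 for the latter.
Terminal values V(3,·): V(3,0)=14.9100, V(3,1)=178.3400, V(3,2)=321.2100, V(3,3)=143.1000
  t=2,j=0: stock 111.5370 → up 136.0751 (V=178.3400), down 90.3450 (V=14.9100). Price 102.4906; hedge Δ=3.5738, bond B=-296.1191.
  t=2,j=1: stock 167.9940 → up 204.9527 (V=321.2100), down 136.0751 (V=178.3400). Price 248.5448; hedge Δ=2.0743, bond B=-99.9186.
  t=2,j=2: stock 253.0280 → up 308.6942 (V=143.1000), down 204.9527 (V=321.2100). Price 212.7833; hedge Δ=-1.7169, bond B=647.1979.
  t=1,j=0: stock 137.7000 → up 167.9940 (V=248.5448), down 111.5370 (V=102.4906). Price 177.3302; hedge Δ=2.5870, bond B=-178.8995.
  t=1,j=1: stock 207.4000 → up 253.0280 (V=212.7833), down 167.9940 (V=248.5448). Price 219.6956; hedge Δ=-0.4206, bond B=306.9188.
  t=0,j=0: stock 170.0000 → up 207.4000 (V=219.6956), down 137.7000 (V=177.3302). Price 193.3617; hedge Δ=0.6078, bond B=90.0315.
Self-financing check: at every node Δ·S+B equals the discounted successor values.

(0,0): Delta=0.6078 Bond=90.0315
(1,0): Delta=2.5870 Bond=-178.8995
(1,1): Delta=-0.4206 Bond=306.9188
(2,0): Delta=3.5738 Bond=-296.1191
(2,1): Delta=2.0743 Bond=-99.9186
(2,2): Delta=-1.7169 Bond=647.1979
V0=193.3617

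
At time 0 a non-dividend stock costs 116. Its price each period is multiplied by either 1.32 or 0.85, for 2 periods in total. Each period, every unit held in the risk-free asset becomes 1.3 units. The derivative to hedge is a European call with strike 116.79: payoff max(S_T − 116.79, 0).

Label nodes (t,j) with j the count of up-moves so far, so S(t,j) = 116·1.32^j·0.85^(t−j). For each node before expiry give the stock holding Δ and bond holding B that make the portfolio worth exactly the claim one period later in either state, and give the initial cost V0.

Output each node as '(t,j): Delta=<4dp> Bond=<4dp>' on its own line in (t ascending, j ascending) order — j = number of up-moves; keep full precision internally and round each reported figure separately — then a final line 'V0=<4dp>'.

(0,0): Delta=0.9802 Bond=-66.7743
(1,0): Delta=0.2883 Bond=-18.5887
(1,1): Delta=1.0000 Bond=-89.8385
V0=46.9288

Since d<R<u, set p* = (R−d)/(u−d) = 0.9574; price each node as the discounted p*-expectation of its children.
Terminal values V(2,·): V(2,0)=0.0000, V(2,1)=13.3620, V(2,2)=85.3284
Node (1,0) S=98.6000: V=(p*·13.3620+(1−p*)·0.0000)/1.3=9.8411; Δ=(13.3620−0.0000)/(130.1520−83.8100)=0.2883; B=V−Δ·S=-18.5887
Node (1,1) S=153.1200: V=(p*·85.3284+(1−p*)·13.3620)/1.3=63.2815; Δ=(85.3284−13.3620)/(202.1184−130.1520)=1.0000; B=V−Δ·S=-89.8385
Node (0,0) S=116.0000: V=(p*·63.2815+(1−p*)·9.8411)/1.3=46.9288; Δ=(63.2815−9.8411)/(153.1200−98.6000)=0.9802; B=V−Δ·S=-66.7743
The time-0 hedge costs 46.9288, which is the no-arbitrage price.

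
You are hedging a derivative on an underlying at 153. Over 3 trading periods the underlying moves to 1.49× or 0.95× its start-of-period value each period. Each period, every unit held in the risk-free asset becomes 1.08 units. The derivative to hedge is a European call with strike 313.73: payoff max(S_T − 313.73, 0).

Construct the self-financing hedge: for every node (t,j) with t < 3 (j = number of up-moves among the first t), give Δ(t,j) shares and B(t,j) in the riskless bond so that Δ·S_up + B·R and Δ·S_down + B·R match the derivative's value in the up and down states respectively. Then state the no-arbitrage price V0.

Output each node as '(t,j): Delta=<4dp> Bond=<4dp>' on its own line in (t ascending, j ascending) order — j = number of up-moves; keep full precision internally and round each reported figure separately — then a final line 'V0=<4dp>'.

Risk-neutral probability p* = (R−d)/(u−d) = (1.08−0.95)/(1.49−0.95) = 0.2407.
Payoff layer (t=3): V(3,0)=0.0000, V(3,1)=0.0000, V(3,2)=8.9615, V(3,3)=192.3862
(2,0): S=138.0825. Δ = (V_up−V_dn)/(S_up−S_dn) = (0.0000−0.0000)/(205.7429−131.1784) = 0.0000. V = [p*·0.0000 + (1−p*)·0.0000]/1.08 = 0.0000. B = V − Δ·S = 0.0000.
(2,1): S=216.5715. Δ = (V_up−V_dn)/(S_up−S_dn) = (8.9615−0.0000)/(322.6915−205.7429) = 0.0766. V = [p*·8.9615 + (1−p*)·0.0000]/1.08 = 1.9976. B = V − Δ·S = -14.5978.
(2,2): S=339.6753. Δ = (V_up−V_dn)/(S_up−S_dn) = (192.3862−8.9615)/(506.1162−322.6915) = 1.0000. V = [p*·192.3862 + (1−p*)·8.9615]/1.08 = 49.1846. B = V − Δ·S = -290.4907.
(1,0): S=145.3500. Δ = (V_up−V_dn)/(S_up−S_dn) = (1.9976−0.0000)/(216.5715−138.0825) = 0.0255. V = [p*·1.9976 + (1−p*)·0.0000]/1.08 = 0.4453. B = V − Δ·S = -3.2540.
(1,1): S=227.9700. Δ = (V_up−V_dn)/(S_up−S_dn) = (49.1846−1.9976)/(339.6753−216.5715) = 0.3833. V = [p*·49.1846 + (1−p*)·1.9976]/1.08 = 12.3680. B = V − Δ·S = -75.0153.
(0,0): S=153.0000. Δ = (V_up−V_dn)/(S_up−S_dn) = (12.3680−0.4453)/(227.9700−145.3500) = 0.1443. V = [p*·12.3680 + (1−p*)·0.4453]/1.08 = 3.0700. B = V − Δ·S = -19.0091.
Each (Δ,B) replicates both successor values, so the strategy is self-financing and V0 is arbitrage-free.

(0,0): Delta=0.1443 Bond=-19.0091
(1,0): Delta=0.0255 Bond=-3.2540
(1,1): Delta=0.3833 Bond=-75.0153
(2,0): Delta=0.0000 Bond=0.0000
(2,1): Delta=0.0766 Bond=-14.5978
(2,2): Delta=1.0000 Bond=-290.4907
V0=3.0700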